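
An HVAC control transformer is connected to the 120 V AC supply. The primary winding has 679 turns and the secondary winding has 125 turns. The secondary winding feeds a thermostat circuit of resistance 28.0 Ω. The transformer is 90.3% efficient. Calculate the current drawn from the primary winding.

I_p ≈ 0.161 A

V_s = 120 × 125/679 = 22.091 V.
I_s = V_s/R = 22.091/28.0 = 0.78898 A.
P_out = V_s I_s = 22.091 × 0.78898 = 17.430 W.
P_in = P_out/η = 17.430/0.903 = 19.302 W.
I_p = P_in/V_p = 19.302/120 = 0.161 A.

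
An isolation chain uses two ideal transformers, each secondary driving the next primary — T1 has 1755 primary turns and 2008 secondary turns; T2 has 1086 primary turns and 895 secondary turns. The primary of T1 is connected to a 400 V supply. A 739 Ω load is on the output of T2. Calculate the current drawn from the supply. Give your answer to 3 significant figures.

I_supply ≈ 0.481 A

Secondary of T1: V = 400.00 × 2008/1755 = 457.66 V.
Secondary of T2: V = 457.66 × 895/1086 = 377.17 V.
I_load = 377.17/739 = 0.51038 A, so P_out = 377.17 × 0.51038 = 192.50 W.
All ideal ⇒ P_in = P_out, so I_supply = 192.50/400 = 0.481 A.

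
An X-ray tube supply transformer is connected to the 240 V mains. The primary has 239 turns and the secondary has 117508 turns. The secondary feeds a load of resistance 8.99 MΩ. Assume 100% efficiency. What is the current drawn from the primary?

I_p ≈ 6.45 A

V_s = V_p × N_s/N_p = 240 × 117508/239 = 118000 V.
I_s = V_s/R = 118000/(8.99×10^6) = 0.013126 A.
For an ideal transformer I_p N_p = I_s N_s, so I_p = 0.013126 × 117508/239 = 6.45 A.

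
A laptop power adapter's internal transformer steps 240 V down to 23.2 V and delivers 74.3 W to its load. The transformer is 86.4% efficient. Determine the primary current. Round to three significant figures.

P_in = P_out/η = 74.3/0.864 = 85.995 W.
I_p = P_in/V_p = 85.995/240 = 0.358 A.

I_p ≈ 0.358 A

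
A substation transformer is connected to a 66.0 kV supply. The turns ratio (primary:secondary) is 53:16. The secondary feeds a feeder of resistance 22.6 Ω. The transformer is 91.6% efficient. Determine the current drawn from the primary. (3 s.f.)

I_p ≈ 291 A

V_s = 66000 × 16/53 = 19925 V.
I_s = V_s/R = 19925/22.6 = 881.62 A.
P_out = V_s I_s = 19925 × 881.62 = 1.7566×10^7 W.
P_in = P_out/η = 1.7566×10^7/0.916 = 1.9177×10^7 W.
I_p = P_in/V_p = 1.9177×10^7/66000 = 291 A.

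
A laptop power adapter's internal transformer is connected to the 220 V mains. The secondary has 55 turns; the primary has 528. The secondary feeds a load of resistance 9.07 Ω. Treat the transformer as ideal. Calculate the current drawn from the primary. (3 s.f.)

I_p ≈ 0.263 A

V_s = V_p × N_s/N_p = 220 × 55/528 = 22.917 V.
I_s = V_s/R = 22.917/9.07 = 2.5266 A.
For an ideal transformer I_p N_p = I_s N_s, so I_p = 2.5266 × 55/528 = 0.263 A.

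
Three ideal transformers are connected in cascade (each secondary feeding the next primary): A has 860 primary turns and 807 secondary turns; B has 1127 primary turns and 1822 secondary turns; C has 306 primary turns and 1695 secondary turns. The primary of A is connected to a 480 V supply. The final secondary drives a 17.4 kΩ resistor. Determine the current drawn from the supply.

Secondary of A: V = 480.00 × 807/860 = 450.42 V.
Secondary of B: V = 450.42 × 1822/1127 = 728.18 V.
Secondary of C: V = 728.18 × 1695/306 = 4033.6 V.
I_load = 4033.6/17400 = 0.23181 A, so P_out = 4033.6 × 0.23181 = 935.04 W.
All ideal ⇒ P_in = P_out, so I_supply = 935.04/480 = 1.95 A.

I_supply ≈ 1.95 A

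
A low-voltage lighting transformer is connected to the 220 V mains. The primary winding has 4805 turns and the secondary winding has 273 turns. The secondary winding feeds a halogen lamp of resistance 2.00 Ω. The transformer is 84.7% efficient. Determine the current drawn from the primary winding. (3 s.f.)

I_p ≈ 0.419 A

V_s = 220 × 273/4805 = 12.499 V.
I_s = V_s/R = 12.499/2.00 = 6.2497 A.
P_out = V_s I_s = 12.499 × 6.2497 = 78.118 W.
P_in = P_out/η = 78.118/0.847 = 92.230 W.
I_p = P_in/V_p = 92.230/220 = 0.419 A.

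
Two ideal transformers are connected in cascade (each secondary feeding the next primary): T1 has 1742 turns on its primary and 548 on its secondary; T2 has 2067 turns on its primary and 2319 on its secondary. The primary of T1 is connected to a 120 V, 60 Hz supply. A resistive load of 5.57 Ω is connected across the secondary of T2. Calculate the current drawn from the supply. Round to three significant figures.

Secondary of T1: V = 120.00 × 548/1742 = 37.750 V.
Secondary of T2: V = 37.750 × 2319/2067 = 42.352 V.
I_load = 42.352/5.57 = 7.6036 A, so P_out = 42.352 × 7.6036 = 322.03 W.
All ideal ⇒ P_in = P_out, so I_supply = 322.03/120 = 2.68 A.

I_supply ≈ 2.68 A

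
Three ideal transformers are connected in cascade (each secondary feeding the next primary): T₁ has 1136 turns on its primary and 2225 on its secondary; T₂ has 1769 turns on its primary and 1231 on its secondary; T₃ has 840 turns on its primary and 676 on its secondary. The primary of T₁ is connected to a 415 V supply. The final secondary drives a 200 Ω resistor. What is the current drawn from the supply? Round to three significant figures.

Secondary of T₁: V = 415.00 × 2225/1136 = 812.83 V.
Secondary of T₂: V = 812.83 × 1231/1769 = 565.63 V.
Secondary of T₃: V = 565.63 × 676/840 = 455.19 V.
I_load = 455.19/200 = 2.2760 A, so P_out = 455.19 × 2.2760 = 1036.0 W.
All ideal ⇒ P_in = P_out, so I_supply = 1036.0/415 = 2.50 A.

I_supply ≈ 2.50 A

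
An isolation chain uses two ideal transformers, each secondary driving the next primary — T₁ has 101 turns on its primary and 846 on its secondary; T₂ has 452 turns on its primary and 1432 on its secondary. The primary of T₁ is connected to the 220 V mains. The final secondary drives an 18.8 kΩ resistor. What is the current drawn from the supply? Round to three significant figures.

After T₁: V = 220.00 × 846/101 = 1842.8 V.
After T₂: V = 1842.8 × 1432/452 = 5838.2 V.
I_load = 5838.2/18800 = 0.31054 A, so P_out = 5838.2 × 0.31054 = 1813.0 W.
All ideal ⇒ P_in = P_out, so I_supply = 1813.0/220 = 8.24 A.

I_supply ≈ 8.24 A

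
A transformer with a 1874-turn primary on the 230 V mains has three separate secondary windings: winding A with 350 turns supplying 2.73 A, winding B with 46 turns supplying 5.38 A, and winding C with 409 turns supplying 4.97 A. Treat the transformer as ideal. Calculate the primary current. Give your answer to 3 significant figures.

V_A = 230 × 350/1874 = 42.956 V; V_B = 230 × 46/1874 = 5.6457 V; V_C = 230 × 409/1874 = 50.197 V.
P_out = V_A I_A + V_B I_B + V_C I_C = 42.956×2.73 + 5.6457×5.38 + 50.197×4.97 = 117.27 + 30.374 + 249.48 = 397.13 W.
Ideal ⇒ P_in = P_out, so I_p = P_out/V_p = 397.13/230 = 1.73 A.

I_p ≈ 1.73 A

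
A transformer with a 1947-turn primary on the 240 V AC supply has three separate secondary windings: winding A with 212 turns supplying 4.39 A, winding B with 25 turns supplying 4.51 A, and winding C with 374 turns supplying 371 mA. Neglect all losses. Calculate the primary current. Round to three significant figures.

V_A = 240 × 212/1947 = 26.133 V; V_B = 240 × 25/1947 = 3.0817 V; V_C = 240 × 374/1947 = 46.102 V.
P_out = V_A I_A + V_B I_B + V_C I_C = 26.133×4.39 + 3.0817×4.51 + 46.102×0.371 = 114.72 + 13.898 + 17.104 = 145.72 W.
Ideal ⇒ P_in = P_out, so I_p = P_out/V_p = 145.72/240 = 0.607 A.

I_p ≈ 0.607 A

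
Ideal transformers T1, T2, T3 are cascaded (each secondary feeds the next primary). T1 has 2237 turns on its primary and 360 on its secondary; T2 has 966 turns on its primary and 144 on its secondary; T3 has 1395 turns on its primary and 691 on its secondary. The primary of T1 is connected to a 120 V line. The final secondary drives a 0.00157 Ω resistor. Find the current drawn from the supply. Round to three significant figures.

I_supply ≈ 10.8 A

Secondary of T1: V = 120.00 × 360/2237 = 19.312 V.
Secondary of T2: V = 19.312 × 144/966 = 2.8787 V.
Secondary of T3: V = 2.8787 × 691/1395 = 1.4260 V.
I_load = 1.4260/0.00157 = 908.25 A, so P_out = 1.4260 × 908.25 = 1295.1 W.
All ideal ⇒ P_in = P_out, so I_supply = 1295.1/120 = 10.8 A.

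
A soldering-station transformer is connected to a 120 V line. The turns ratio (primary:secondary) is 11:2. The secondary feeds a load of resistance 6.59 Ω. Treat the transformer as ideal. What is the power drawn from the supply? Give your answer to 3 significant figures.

V_s = V_p × N_s/N_p = 120 × 2/11 = 21.818 V.
I_s = V_s/R = 21.818/6.59 = 3.3108 A.
I_p = I_s × N_s/N_p = 3.3108 × 2/11 = 0.60196 A.
P = V_p I_p = 120 × 0.60196 = 72.2 W.

P ≈ 72.2 W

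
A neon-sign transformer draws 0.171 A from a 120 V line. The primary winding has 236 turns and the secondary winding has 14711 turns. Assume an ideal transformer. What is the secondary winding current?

I_s ≈ 0.00274 A

I_s/I_p = N_p/N_s, so I_s = 0.171 × 236/14711 = 0.00274 A.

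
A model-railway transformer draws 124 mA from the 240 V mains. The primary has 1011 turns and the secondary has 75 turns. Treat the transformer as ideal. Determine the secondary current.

I_s/I_p = N_p/N_s, so I_s = 0.124 × 1011/75 = 1.67 A.

I_s ≈ 1.67 A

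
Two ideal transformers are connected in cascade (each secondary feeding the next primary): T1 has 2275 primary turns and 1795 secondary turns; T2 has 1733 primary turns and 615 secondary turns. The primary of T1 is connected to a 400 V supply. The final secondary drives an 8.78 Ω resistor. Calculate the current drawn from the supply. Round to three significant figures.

After T1: V = 400.00 × 1795/2275 = 315.60 V.
After T2: V = 315.60 × 615/1733 = 112.00 V.
I_load = 112.00/8.78 = 12.756 A, so P_out = 112.00 × 12.756 = 1428.7 W.
All ideal ⇒ P_in = P_out, so I_supply = 1428.7/400 = 3.57 A.

I_supply ≈ 3.57 A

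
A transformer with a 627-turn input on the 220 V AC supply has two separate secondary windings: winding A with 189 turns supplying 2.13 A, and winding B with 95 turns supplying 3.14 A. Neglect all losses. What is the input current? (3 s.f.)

V_A = 220 × 189/627 = 66.316 V; V_B = 220 × 95/627 = 33.333 V.
P_out = V_A I_A + V_B I_B = 66.316×2.13 + 33.333×3.14 = 141.25 + 104.67 = 245.92 W.
Ideal ⇒ P_in = P_out, so I_in = P_out/V_in = 245.92/220 = 1.12 A.

I_in ≈ 1.12 A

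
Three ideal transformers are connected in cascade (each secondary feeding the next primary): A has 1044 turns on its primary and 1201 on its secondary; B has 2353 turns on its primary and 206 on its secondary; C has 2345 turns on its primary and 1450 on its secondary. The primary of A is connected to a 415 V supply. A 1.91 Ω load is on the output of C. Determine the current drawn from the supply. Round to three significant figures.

I_supply ≈ 0.843 A

Secondary of A: V = 415.00 × 1201/1044 = 477.41 V.
Secondary of B: V = 477.41 × 206/2353 = 41.796 V.
Secondary of C: V = 41.796 × 1450/2345 = 25.844 V.
I_load = 25.844/1.91 = 13.531 A, so P_out = 25.844 × 13.531 = 349.69 W.
All ideal ⇒ P_in = P_out, so I_supply = 349.69/415 = 0.843 A.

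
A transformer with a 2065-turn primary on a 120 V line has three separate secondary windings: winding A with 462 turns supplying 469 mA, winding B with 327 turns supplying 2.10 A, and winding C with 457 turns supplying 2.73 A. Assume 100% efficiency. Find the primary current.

I_p ≈ 1.04 A

V_A = 120 × 462/2065 = 26.847 V; V_B = 120 × 327/2065 = 19.002 V; V_C = 120 × 457/2065 = 26.557 V.
P_out = V_A I_A + V_B I_B + V_C I_C = 26.847×0.469 + 19.002×2.10 + 26.557×2.73 = 12.591 + 39.905 + 72.500 = 125.00 W.
Ideal ⇒ P_in = P_out, so I_p = P_out/V_p = 125.00/120 = 1.04 A.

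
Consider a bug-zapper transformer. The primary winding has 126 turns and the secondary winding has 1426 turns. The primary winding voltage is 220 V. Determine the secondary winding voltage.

V_s ≈ 2490 V

V_s/V_p = N_s/N_p, so V_s = 220 × 1426/126 = 2490 V.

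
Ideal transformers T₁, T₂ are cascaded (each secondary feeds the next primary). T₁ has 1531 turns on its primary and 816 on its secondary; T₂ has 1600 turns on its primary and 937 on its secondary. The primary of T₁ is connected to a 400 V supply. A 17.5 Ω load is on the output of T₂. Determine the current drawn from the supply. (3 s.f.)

I_supply ≈ 2.23 A

After T₁: V = 400.00 × 816/1531 = 213.19 V.
After T₂: V = 213.19 × 937/1600 = 124.85 V.
I_load = 124.85/17.5 = 7.1344 A, so P_out = 124.85 × 7.1344 = 890.74 W.
All ideal ⇒ P_in = P_out, so I_supply = 890.74/400 = 2.23 A.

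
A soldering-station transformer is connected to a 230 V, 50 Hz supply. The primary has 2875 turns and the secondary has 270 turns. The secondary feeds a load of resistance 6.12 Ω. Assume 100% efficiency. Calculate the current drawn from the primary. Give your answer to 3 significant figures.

V_s = V_p × N_s/N_p = 230 × 270/2875 = 21.600 V.
I_s = V_s/R = 21.600/6.12 = 3.5294 A.
For an ideal transformer I_p N_p = I_s N_s, so I_p = 3.5294 × 270/2875 = 0.331 A.

I_p ≈ 0.331 A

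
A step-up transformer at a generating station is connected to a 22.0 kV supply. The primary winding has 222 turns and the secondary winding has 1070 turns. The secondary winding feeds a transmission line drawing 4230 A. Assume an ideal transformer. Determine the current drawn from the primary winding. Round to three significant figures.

I_p ≈ 20400 A

For an ideal transformer I_p N_p = I_s N_s, so I_p = 4230 × 1070/222 = 20400 A.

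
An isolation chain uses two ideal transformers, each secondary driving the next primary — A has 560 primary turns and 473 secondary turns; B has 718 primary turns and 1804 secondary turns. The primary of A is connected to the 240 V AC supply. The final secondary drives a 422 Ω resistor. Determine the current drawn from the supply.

Secondary of A: V = 240.00 × 473/560 = 202.71 V.
Secondary of B: V = 202.71 × 1804/718 = 509.33 V.
I_load = 509.33/422 = 1.2069 A, so P_out = 509.33 × 1.2069 = 614.72 W.
All ideal ⇒ P_in = P_out, so I_supply = 614.72/240 = 2.56 A.

I_supply ≈ 2.56 A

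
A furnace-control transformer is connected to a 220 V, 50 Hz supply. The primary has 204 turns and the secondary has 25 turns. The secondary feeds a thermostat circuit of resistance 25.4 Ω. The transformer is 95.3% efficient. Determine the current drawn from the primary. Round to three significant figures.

V_s = 220 × 25/204 = 26.961 V.
I_s = V_s/R = 26.961/25.4 = 1.0614 A.
P_out = V_s I_s = 26.961 × 1.0614 = 28.617 W.
P_in = P_out/η = 28.617/0.953 = 30.029 W.
I_p = P_in/V_p = 30.029/220 = 0.136 A.

I_p ≈ 0.136 A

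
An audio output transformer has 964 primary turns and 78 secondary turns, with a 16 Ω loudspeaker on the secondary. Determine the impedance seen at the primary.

Z_p ≈ 2440 Ω

Z_p = (N_p/N_s)² × Z_s = (964/78)² × 16 = 2440 Ω.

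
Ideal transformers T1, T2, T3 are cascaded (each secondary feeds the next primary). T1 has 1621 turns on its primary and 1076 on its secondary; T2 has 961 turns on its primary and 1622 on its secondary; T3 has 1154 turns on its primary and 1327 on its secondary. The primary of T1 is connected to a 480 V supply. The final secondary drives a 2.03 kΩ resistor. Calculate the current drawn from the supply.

I_supply ≈ 0.392 A

After T1: V = 480.00 × 1076/1621 = 318.62 V.
After T2: V = 318.62 × 1622/961 = 537.77 V.
After T3: V = 537.77 × 1327/1154 = 618.39 V.
I_load = 618.39/2030 = 0.30463 A, so P_out = 618.39 × 0.30463 = 188.38 W.
All ideal ⇒ P_in = P_out, so I_supply = 188.38/480 = 0.392 A.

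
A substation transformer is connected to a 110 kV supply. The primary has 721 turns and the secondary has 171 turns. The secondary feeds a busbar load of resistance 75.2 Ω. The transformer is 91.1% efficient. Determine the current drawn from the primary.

V_s = 110000 × 171/721 = 26089 V.
I_s = V_s/R = 26089/75.2 = 346.93 A.
P_out = V_s I_s = 26089 × 346.93 = 9.0508×10^6 W.
P_in = P_out/η = 9.0508×10^6/0.911 = 9.9351×10^6 W.
I_p = P_in/V_p = 9.9351×10^6/110000 = 90.3 A.

I_p ≈ 90.3 A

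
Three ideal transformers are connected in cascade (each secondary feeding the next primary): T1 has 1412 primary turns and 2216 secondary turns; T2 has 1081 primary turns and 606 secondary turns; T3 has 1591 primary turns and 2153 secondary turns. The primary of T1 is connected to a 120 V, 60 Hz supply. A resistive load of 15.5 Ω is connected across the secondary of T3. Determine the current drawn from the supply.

After T1: V = 120.00 × 2216/1412 = 188.33 V.
After T2: V = 188.33 × 606/1081 = 105.58 V.
After T3: V = 105.58 × 2153/1591 = 142.87 V.
I_load = 142.87/15.5 = 9.2173 A, so P_out = 142.87 × 9.2173 = 1316.9 W.
All ideal ⇒ P_in = P_out, so I_supply = 1316.9/120 = 11.0 A.

I_supply ≈ 11.0 A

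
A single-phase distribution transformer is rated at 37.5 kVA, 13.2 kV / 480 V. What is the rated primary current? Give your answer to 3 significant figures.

I_p ≈ 2.84 A

I_p = S/V_p = 37500/13200 = 2.84 A.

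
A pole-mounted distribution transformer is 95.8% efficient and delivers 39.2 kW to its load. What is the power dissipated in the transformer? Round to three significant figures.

P_in = P_out/η = 39200/0.958 = 40918.6 W.
P_loss = P_in − P_out = 40918.6 − 39200 = 1720 W.

P_loss ≈ 1720 W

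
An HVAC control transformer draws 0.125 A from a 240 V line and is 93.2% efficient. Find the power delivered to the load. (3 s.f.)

P_out ≈ 28.0 W

P_in = V_p I_p = 240 × 0.125 = 30.000 W.
P_out = η P_in = 0.932 × 30.000 = 28.0 W.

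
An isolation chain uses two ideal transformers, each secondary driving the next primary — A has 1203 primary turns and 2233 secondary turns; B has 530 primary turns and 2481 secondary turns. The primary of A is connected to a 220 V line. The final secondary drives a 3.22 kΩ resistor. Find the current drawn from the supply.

After A: V = 220.00 × 2233/1203 = 408.36 V.
After B: V = 408.36 × 2481/530 = 1911.6 V.
I_load = 1911.6/3220 = 0.59366 A, so P_out = 1911.6 × 0.59366 = 1134.8 W.
All ideal ⇒ P_in = P_out, so I_supply = 1134.8/220 = 5.16 A.

I_supply ≈ 5.16 A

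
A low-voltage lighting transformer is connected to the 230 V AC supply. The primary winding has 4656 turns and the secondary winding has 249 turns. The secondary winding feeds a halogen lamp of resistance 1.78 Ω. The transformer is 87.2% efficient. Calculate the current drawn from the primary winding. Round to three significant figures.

V_s = 230 × 249/4656 = 12.300 V.
I_s = V_s/R = 12.300/1.78 = 6.9103 A.
P_out = V_s I_s = 12.300 × 6.9103 = 84.998 W.
P_in = P_out/η = 84.998/0.872 = 97.475 W.
I_p = P_in/V_p = 97.475/230 = 0.424 A.

I_p ≈ 0.424 A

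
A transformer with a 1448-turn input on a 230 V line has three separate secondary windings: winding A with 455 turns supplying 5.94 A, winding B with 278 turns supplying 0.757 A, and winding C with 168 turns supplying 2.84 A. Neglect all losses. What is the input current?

I_in ≈ 2.34 A

V_A = 230 × 455/1448 = 72.272 V; V_B = 230 × 278/1448 = 44.157 V; V_C = 230 × 168/1448 = 26.685 V.
P_out = V_A I_A + V_B I_B + V_C I_C = 72.272×5.94 + 44.157×0.757 + 26.685×2.84 = 429.30 + 33.427 + 75.786 = 538.51 W.
Ideal ⇒ P_in = P_out, so I_in = P_out/V_in = 538.51/230 = 2.34 A.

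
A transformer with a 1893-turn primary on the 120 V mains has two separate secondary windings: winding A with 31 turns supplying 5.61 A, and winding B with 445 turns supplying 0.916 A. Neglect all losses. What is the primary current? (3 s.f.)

V_A = 120 × 31/1893 = 1.9651 V; V_B = 120 × 445/1893 = 28.209 V.
P_out = V_A I_A + V_B I_B = 1.9651×5.61 + 28.209×0.916 = 11.024 + 25.840 = 36.864 W.
Ideal ⇒ P_in = P_out, so I_p = P_out/V_p = 36.864/120 = 0.307 A.

I_p ≈ 0.307 A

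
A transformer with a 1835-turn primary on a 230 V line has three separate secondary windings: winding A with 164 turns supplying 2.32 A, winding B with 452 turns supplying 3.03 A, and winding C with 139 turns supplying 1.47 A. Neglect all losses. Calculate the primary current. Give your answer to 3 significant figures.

V_A = 230 × 164/1835 = 20.556 V; V_B = 230 × 452/1835 = 56.654 V; V_C = 230 × 139/1835 = 17.422 V.
P_out = V_A I_A + V_B I_B + V_C I_C = 20.556×2.32 + 56.654×3.03 + 17.422×1.47 = 47.690 + 171.66 + 25.611 = 244.96 W.
Ideal ⇒ P_in = P_out, so I_p = P_out/V_p = 244.96/230 = 1.07 A.

I_p ≈ 1.07 A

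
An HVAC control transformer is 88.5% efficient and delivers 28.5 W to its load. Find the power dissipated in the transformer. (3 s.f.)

P_loss ≈ 3.70 W

P_in = P_out/η = 28.5/0.885 = 32.2034 W.
P_loss = P_in − P_out = 32.2034 − 28.5 = 3.70 W.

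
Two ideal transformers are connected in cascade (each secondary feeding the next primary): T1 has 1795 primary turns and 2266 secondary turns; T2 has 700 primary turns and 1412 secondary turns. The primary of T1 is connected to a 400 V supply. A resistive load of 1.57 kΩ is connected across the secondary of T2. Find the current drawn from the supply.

I_supply ≈ 1.65 A

Secondary of T1: V = 400.00 × 2266/1795 = 504.96 V.
Secondary of T2: V = 504.96 × 1412/700 = 1018.6 V.
I_load = 1018.6/1570 = 0.64877 A, so P_out = 1018.6 × 0.64877 = 660.82 W.
All ideal ⇒ P_in = P_out, so I_supply = 660.82/400 = 1.65 A.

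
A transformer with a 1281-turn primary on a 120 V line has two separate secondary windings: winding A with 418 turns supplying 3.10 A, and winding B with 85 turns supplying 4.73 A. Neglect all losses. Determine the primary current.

I_p ≈ 1.33 A

V_A = 120 × 418/1281 = 39.157 V; V_B = 120 × 85/1281 = 7.9625 V.
P_out = V_A I_A + V_B I_B = 39.157×3.10 + 7.9625×4.73 = 121.39 + 37.663 = 159.05 W.
Ideal ⇒ P_in = P_out, so I_p = P_out/V_p = 159.05/120 = 1.33 A.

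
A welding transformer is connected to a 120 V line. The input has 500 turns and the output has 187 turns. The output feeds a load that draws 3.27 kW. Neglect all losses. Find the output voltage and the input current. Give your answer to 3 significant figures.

V_out = V_in × N_out/N_in = 120 × 187/500 = 44.880 V.
I_out = P/V_out = 3270/44.880 = 72.861 A.
I_in = I_out × N_out/N_in = 72.861 × 187/500 = 27.2 A.

V_out ≈ 44.9 V, I_in ≈ 27.2 A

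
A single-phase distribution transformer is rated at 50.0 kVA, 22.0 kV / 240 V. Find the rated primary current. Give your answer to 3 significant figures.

I_p = S/V_p = 50000/22000 = 2.27 A.

I_p ≈ 2.27 A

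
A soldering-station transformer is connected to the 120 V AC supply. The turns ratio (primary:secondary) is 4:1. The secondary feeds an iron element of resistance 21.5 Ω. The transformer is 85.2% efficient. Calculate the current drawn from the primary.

I_p ≈ 0.409 A

V_s = 120 × 1/4 = 30.000 V.
I_s = V_s/R = 30.000/21.5 = 1.3953 A.
P_out = V_s I_s = 30.000 × 1.3953 = 41.860 W.
P_in = P_out/η = 41.860/0.852 = 49.132 W.
I_p = P_in/V_p = 49.132/120 = 0.409 A.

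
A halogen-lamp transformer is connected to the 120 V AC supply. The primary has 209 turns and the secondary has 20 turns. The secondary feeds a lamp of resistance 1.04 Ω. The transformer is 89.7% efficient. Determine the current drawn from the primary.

V_s = 120 × 20/209 = 11.483 V.
I_s = V_s/R = 11.483/1.04 = 11.042 A.
P_out = V_s I_s = 11.483 × 11.042 = 126.79 W.
P_in = P_out/η = 126.79/0.897 = 141.35 W.
I_p = P_in/V_p = 141.35/120 = 1.18 A.

I_p ≈ 1.18 A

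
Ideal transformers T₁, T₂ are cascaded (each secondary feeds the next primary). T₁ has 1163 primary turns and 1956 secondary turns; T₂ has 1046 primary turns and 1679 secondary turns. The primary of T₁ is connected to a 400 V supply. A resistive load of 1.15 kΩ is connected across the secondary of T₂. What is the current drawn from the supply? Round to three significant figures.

I_supply ≈ 2.54 A

Secondary of T₁: V = 400.00 × 1956/1163 = 672.74 V.
Secondary of T₂: V = 672.74 × 1679/1046 = 1079.9 V.
I_load = 1079.9/1150 = 0.93901 A, so P_out = 1079.9 × 0.93901 = 1014.0 W.
All ideal ⇒ P_in = P_out, so I_supply = 1014.0/400 = 2.54 A.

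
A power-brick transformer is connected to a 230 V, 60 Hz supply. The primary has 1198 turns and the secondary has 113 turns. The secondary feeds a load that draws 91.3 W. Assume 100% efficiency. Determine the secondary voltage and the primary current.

V_s = V_p × N_s/N_p = 230 × 113/1198 = 21.694 V.
I_s = P/V_s = 91.3/21.694 = 4.2084 A.
I_p = I_s × N_s/N_p = 4.2084 × 113/1198 = 0.397 A.

V_s ≈ 21.7 V, I_p ≈ 0.397 A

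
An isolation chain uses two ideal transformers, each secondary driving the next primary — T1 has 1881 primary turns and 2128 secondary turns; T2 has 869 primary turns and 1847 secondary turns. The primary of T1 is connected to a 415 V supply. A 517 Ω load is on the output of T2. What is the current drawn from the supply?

Secondary of T1: V = 415.00 × 2128/1881 = 469.49 V.
Secondary of T2: V = 469.49 × 1847/869 = 997.88 V.
I_load = 997.88/517 = 1.9301 A, so P_out = 997.88 × 1.9301 = 1926.0 W.
All ideal ⇒ P_in = P_out, so I_supply = 1926.0/415 = 4.64 A.

I_supply ≈ 4.64 A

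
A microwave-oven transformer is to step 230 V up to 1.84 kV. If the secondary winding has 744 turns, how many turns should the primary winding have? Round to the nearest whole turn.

N_p/N_s = V_p/V_s, so N_p = 744 × 230/1840 = 93.0 ≈ 93 turns.

N_p = 93 turns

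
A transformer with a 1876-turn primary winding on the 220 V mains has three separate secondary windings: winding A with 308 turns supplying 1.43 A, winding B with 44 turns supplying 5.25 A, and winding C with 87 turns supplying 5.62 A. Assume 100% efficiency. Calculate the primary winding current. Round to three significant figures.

I_p ≈ 0.619 A

V_A = 220 × 308/1876 = 36.119 V; V_B = 220 × 44/1876 = 5.1599 V; V_C = 220 × 87/1876 = 10.203 V.
P_out = V_A I_A + V_B I_B + V_C I_C = 36.119×1.43 + 5.1599×5.25 + 10.203×5.62 = 51.651 + 27.090 + 57.338 = 136.08 W.
Ideal ⇒ P_in = P_out, so I_p = P_out/V_p = 136.08/220 = 0.619 A.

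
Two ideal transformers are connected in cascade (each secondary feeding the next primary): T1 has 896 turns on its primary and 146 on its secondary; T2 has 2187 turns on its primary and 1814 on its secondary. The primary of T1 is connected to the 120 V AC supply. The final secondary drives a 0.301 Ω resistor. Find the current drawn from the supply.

Secondary of T1: V = 120.00 × 146/896 = 19.554 V.
Secondary of T2: V = 19.554 × 1814/2187 = 16.219 V.
I_load = 16.219/0.301 = 53.883 A, so P_out = 16.219 × 53.883 = 873.90 W.
All ideal ⇒ P_in = P_out, so I_supply = 873.90/120 = 7.28 A.

I_supply ≈ 7.28 A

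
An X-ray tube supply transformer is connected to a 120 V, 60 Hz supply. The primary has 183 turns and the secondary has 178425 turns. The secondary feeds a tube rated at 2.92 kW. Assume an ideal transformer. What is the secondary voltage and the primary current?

V_s ≈ 117000 V, I_p ≈ 24.3 A

V_s = V_p × N_s/N_p = 120 × 178425/183 = 117000 V.
I_s = P/V_s = 2920/117000 = 0.024957 A.
I_p = I_s × N_s/N_p = 0.024957 × 178425/183 = 24.3 A.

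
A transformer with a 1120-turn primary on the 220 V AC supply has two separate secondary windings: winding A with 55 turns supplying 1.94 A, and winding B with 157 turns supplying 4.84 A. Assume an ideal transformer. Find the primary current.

V_A = 220 × 55/1120 = 10.804 V; V_B = 220 × 157/1120 = 30.839 V.
P_out = V_A I_A + V_B I_B = 10.804×1.94 + 30.839×4.84 = 20.959 + 149.26 = 170.22 W.
Ideal ⇒ P_in = P_out, so I_p = P_out/V_p = 170.22/220 = 0.774 A.

I_p ≈ 0.774 A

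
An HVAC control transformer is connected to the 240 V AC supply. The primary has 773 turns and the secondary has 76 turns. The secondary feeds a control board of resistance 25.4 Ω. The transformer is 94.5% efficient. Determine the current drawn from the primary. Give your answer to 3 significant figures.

I_p ≈ 0.0967 A

V_s = 240 × 76/773 = 23.596 V.
I_s = V_s/R = 23.596/25.4 = 0.92899 A.
P_out = V_s I_s = 23.596 × 0.92899 = 21.921 W.
P_in = P_out/η = 21.921/0.945 = 23.197 W.
I_p = P_in/V_p = 23.197/240 = 0.0967 A.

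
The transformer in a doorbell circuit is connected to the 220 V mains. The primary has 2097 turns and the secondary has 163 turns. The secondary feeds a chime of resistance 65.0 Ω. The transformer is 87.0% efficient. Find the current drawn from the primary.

I_p ≈ 0.0235 A

V_s = 220 × 163/2097 = 17.101 V.
I_s = V_s/R = 17.101/65.0 = 0.26309 A.
P_out = V_s I_s = 17.101 × 0.26309 = 4.4989 W.
P_in = P_out/η = 4.4989/0.870 = 5.1712 W.
I_p = P_in/V_p = 5.1712/220 = 0.0235 A.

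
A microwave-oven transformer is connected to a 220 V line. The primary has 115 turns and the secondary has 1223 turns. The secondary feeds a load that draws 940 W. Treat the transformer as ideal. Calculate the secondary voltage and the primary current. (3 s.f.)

V_s = V_p × N_s/N_p = 220 × 1223/115 = 2339.7 V.
I_s = P/V_s = 940/2339.7 = 0.40177 A.
I_p = I_s × N_s/N_p = 0.40177 × 1223/115 = 4.27 A.

V_s ≈ 2340 V, I_p ≈ 4.27 A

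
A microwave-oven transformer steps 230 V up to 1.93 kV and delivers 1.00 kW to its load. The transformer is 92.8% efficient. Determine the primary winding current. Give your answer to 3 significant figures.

I_p ≈ 4.69 A

P_in = P_out/η = 1000/0.928 = 1077.6 W.
I_p = P_in/V_p = 1077.6/230 = 4.69 A.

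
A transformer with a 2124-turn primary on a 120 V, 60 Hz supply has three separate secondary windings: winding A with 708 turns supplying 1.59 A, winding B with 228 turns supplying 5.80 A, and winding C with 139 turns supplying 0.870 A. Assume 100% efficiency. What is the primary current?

I_p ≈ 1.21 A

V_A = 120 × 708/2124 = 40.000 V; V_B = 120 × 228/2124 = 12.881 V; V_C = 120 × 139/2124 = 7.8531 V.
P_out = V_A I_A + V_B I_B + V_C I_C = 40.000×1.59 + 12.881×5.80 + 7.8531×0.870 = 63.600 + 74.712 + 6.8322 = 145.14 W.
Ideal ⇒ P_in = P_out, so I_p = P_out/V_p = 145.14/120 = 1.21 A.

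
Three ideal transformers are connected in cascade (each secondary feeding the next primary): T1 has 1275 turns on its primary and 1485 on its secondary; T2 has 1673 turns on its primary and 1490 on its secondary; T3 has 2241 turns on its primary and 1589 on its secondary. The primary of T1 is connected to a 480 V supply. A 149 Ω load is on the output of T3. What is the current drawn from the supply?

I_supply ≈ 1.74 A

Secondary of T1: V = 480.00 × 1485/1275 = 559.06 V.
Secondary of T2: V = 559.06 × 1490/1673 = 497.91 V.
Secondary of T3: V = 497.91 × 1589/2241 = 353.04 V.
I_load = 353.04/149 = 2.3694 A, so P_out = 353.04 × 2.3694 = 836.51 W.
All ideal ⇒ P_in = P_out, so I_supply = 836.51/480 = 1.74 A.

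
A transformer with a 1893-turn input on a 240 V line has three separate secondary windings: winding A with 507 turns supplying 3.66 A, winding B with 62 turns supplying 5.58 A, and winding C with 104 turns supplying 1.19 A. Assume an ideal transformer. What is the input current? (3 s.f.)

I_in ≈ 1.23 A

V_A = 240 × 507/1893 = 64.279 V; V_B = 240 × 62/1893 = 7.8605 V; V_C = 240 × 104/1893 = 13.185 V.
P_out = V_A I_A + V_B I_B + V_C I_C = 64.279×3.66 + 7.8605×5.58 + 13.185×1.19 = 235.26 + 43.862 + 15.691 = 294.81 W.
Ideal ⇒ P_in = P_out, so I_in = P_out/V_in = 294.81/240 = 1.23 A.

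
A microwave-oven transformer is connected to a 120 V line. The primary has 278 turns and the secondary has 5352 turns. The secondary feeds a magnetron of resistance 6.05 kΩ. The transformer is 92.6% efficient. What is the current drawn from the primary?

I_p ≈ 7.94 A

V_s = 120 × 5352/278 = 2310.2 V.
I_s = V_s/R = 2310.2/6050 = 0.38185 A.
P_out = V_s I_s = 2310.2 × 0.38185 = 882.16 W.
P_in = P_out/η = 882.16/0.926 = 952.66 W.
I_p = P_in/V_p = 952.66/120 = 7.94 A.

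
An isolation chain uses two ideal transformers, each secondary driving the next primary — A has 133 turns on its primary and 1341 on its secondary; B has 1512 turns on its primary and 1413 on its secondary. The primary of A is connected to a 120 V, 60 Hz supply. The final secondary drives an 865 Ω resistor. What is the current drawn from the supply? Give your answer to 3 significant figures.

I_supply ≈ 12.3 A

Secondary of A: V = 120.00 × 1341/133 = 1209.9 V.
Secondary of B: V = 1209.9 × 1413/1512 = 1130.7 V.
I_load = 1130.7/865 = 1.3072 A, so P_out = 1130.7 × 1.3072 = 1478.0 W.
All ideal ⇒ P_in = P_out, so I_supply = 1478.0/120 = 12.3 A.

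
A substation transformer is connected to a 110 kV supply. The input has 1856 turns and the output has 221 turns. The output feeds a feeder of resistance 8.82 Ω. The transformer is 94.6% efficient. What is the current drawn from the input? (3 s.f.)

V_out = 110000 × 221/1856 = 13098 V.
I_out = V_out/R = 13098/8.82 = 1485.0 A.
P_out = V_out I_out = 13098 × 1485.0 = 1.9451×10^7 W.
P_in = P_out/η = 1.9451×10^7/0.946 = 2.0561×10^7 W.
I_in = P_in/V_in = 2.0561×10^7/110000 = 187 A.

I_in ≈ 187 A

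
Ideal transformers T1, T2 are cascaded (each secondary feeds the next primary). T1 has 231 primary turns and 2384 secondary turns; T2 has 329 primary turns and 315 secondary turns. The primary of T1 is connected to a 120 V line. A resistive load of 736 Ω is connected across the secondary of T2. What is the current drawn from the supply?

I_supply ≈ 15.9 A

Secondary of T1: V = 120.00 × 2384/231 = 1238.4 V.
Secondary of T2: V = 1238.4 × 315/329 = 1185.7 V.
I_load = 1185.7/736 = 1.6111 A, so P_out = 1185.7 × 1.6111 = 1910.3 W.
All ideal ⇒ P_in = P_out, so I_supply = 1910.3/120 = 15.9 A.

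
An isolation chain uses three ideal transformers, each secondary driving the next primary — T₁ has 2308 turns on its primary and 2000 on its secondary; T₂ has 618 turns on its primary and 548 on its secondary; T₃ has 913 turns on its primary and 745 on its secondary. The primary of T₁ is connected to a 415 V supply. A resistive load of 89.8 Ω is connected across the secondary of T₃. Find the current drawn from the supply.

Secondary of T₁: V = 415.00 × 2000/2308 = 359.62 V.
Secondary of T₂: V = 359.62 × 548/618 = 318.89 V.
Secondary of T₃: V = 318.89 × 745/913 = 260.21 V.
I_load = 260.21/89.8 = 2.8976 A, so P_out = 260.21 × 2.8976 = 753.99 W.
All ideal ⇒ P_in = P_out, so I_supply = 753.99/415 = 1.82 A.

I_supply ≈ 1.82 A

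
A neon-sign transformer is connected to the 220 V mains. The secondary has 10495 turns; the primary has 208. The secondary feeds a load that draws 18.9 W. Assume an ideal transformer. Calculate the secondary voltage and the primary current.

V_s = V_p × N_s/N_p = 220 × 10495/208 = 11100 V.
I_s = P/V_s = 18.9/11100 = 0.0017026 A.
I_p = I_s × N_s/N_p = 0.0017026 × 10495/208 = 0.0859 A.

V_s ≈ 11100 V, I_p ≈ 0.0859 A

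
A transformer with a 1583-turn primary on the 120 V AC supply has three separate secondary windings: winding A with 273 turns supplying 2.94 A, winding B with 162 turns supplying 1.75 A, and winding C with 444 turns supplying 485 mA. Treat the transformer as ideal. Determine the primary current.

I_p ≈ 0.822 A

V_A = 120 × 273/1583 = 20.695 V; V_B = 120 × 162/1583 = 12.280 V; V_C = 120 × 444/1583 = 33.658 V.
P_out = V_A I_A + V_B I_B + V_C I_C = 20.695×2.94 + 12.280×1.75 + 33.658×0.485 = 60.843 + 21.491 + 16.324 = 98.658 W.
Ideal ⇒ P_in = P_out, so I_p = P_out/V_p = 98.658/120 = 0.822 A.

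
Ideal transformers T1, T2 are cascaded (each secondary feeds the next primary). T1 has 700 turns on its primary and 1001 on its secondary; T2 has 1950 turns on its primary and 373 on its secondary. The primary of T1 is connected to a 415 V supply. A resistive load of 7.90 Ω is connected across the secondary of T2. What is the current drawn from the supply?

After T1: V = 415.00 × 1001/700 = 593.45 V.
After T2: V = 593.45 × 373/1950 = 113.52 V.
I_load = 113.52/7.90 = 14.369 A, so P_out = 113.52 × 14.369 = 1631.1 W.
All ideal ⇒ P_in = P_out, so I_supply = 1631.1/415 = 3.93 A.

I_supply ≈ 3.93 A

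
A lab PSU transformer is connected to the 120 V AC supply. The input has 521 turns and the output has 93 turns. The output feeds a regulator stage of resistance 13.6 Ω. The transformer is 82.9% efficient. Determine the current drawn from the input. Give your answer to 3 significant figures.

I_in ≈ 0.339 A

V_out = 120 × 93/521 = 21.420 V.
I_out = V_out/R = 21.420/13.6 = 1.5750 A.
P_out = V_out I_out = 21.420 × 1.5750 = 33.738 W.
P_in = P_out/η = 33.738/0.829 = 40.697 W.
I_in = P_in/V_in = 40.697/120 = 0.339 A.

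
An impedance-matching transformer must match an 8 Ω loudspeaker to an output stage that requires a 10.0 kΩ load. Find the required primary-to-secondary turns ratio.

N_p/N_s ≈ 35.4

Z_p/Z_s = (N_p/N_s)², so N_p/N_s = √(10000/8) = √1250 = 35.4.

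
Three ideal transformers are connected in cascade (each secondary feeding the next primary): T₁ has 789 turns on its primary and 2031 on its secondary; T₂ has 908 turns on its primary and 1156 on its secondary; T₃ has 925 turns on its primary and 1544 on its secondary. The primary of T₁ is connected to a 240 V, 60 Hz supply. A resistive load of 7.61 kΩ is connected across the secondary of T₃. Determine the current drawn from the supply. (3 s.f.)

I_supply ≈ 0.944 A

Secondary of T₁: V = 240.00 × 2031/789 = 617.79 V.
Secondary of T₂: V = 617.79 × 1156/908 = 786.53 V.
Secondary of T₃: V = 786.53 × 1544/925 = 1312.9 V.
I_load = 1312.9/7610 = 0.17252 A, so P_out = 1312.9 × 0.17252 = 226.50 W.
All ideal ⇒ P_in = P_out, so I_supply = 226.50/240 = 0.944 A.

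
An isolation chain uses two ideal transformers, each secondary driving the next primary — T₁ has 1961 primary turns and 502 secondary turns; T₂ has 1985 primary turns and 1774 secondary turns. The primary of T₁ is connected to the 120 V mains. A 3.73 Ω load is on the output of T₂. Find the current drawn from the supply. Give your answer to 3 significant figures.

After T₁: V = 120.00 × 502/1961 = 30.719 V.
After T₂: V = 30.719 × 1774/1985 = 27.454 V.
I_load = 27.454/3.73 = 7.3602 A, so P_out = 27.454 × 7.3602 = 202.07 W.
All ideal ⇒ P_in = P_out, so I_supply = 202.07/120 = 1.68 A.

I_supply ≈ 1.68 A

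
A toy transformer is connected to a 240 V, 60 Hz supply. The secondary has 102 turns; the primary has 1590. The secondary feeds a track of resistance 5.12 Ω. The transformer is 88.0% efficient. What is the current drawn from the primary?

V_s = 240 × 102/1590 = 15.396 V.
I_s = V_s/R = 15.396/5.12 = 3.0071 A.
P_out = V_s I_s = 15.396 × 3.0071 = 46.298 W.
P_in = P_out/η = 46.298/0.880 = 52.611 W.
I_p = P_in/V_p = 52.611/240 = 0.219 A.

I_p ≈ 0.219 A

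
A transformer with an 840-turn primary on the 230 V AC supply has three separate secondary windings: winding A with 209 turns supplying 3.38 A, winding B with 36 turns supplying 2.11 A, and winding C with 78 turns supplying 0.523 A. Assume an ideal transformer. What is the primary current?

V_A = 230 × 209/840 = 57.226 V; V_B = 230 × 36/840 = 9.8571 V; V_C = 230 × 78/840 = 21.357 V.
P_out = V_A I_A + V_B I_B + V_C I_C = 57.226×3.38 + 9.8571×2.11 + 21.357×0.523 = 193.42 + 20.799 + 11.170 = 225.39 W.
Ideal ⇒ P_in = P_out, so I_p = P_out/V_p = 225.39/230 = 0.980 A.

I_p ≈ 0.980 A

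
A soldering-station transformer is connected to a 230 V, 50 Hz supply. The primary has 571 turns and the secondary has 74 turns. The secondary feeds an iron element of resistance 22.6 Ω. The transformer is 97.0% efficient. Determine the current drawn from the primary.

V_s = 230 × 74/571 = 29.807 V.
I_s = V_s/R = 29.807/22.6 = 1.3189 A.
P_out = V_s I_s = 29.807 × 1.3189 = 39.313 W.
P_in = P_out/η = 39.313/0.970 = 40.529 W.
I_p = P_in/V_p = 40.529/230 = 0.176 A.

I_p ≈ 0.176 A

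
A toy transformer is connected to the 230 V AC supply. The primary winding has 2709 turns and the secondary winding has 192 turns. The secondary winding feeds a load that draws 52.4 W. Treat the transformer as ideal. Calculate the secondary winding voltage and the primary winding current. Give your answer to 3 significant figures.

V_s ≈ 16.3 V, I_p ≈ 0.228 A

V_s = V_p × N_s/N_p = 230 × 192/2709 = 16.301 V.
I_s = P/V_s = 52.4/16.301 = 3.2145 A.
I_p = I_s × N_s/N_p = 3.2145 × 192/2709 = 0.228 A.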